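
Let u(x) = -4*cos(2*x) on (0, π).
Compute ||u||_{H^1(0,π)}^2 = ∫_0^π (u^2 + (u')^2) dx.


||u||_{H^1(0,π)}^2 = 40*π

u'(x) = 8*sin(2*x).
Expand u² and (u')² and integrate term by term on (0, π), using: for integers n ≥ 1, ∫_0^π sin²(nx) dx = ∫_0^π cos²(nx) dx = π/2; for n ≠ n', ∫_0^π sin(nx)sin(n'x) dx = ∫_0^π cos(nx)cos(n'x) dx = 0; and by product-to-sum, ∫_0^π sin(nx)cos(n'x) dx = ½∫_0^π [sin((n+n')x) + sin((n−n')x)] dx, which is 0 when n+n' is even and 2n/(n²−n'²) when n+n' is odd (it need not vanish on (0, π)).
  u² squared terms: (-4)²·∫cos(2x)² dx = 16·π/2 = 8*π.
  So ∫_0^π u² dx = 8*π.
  (u')² squared terms: (8)²·∫sin(2x)² dx = 64·π/2 = 32*π.
  So ∫_0^π (u')² dx = 32*π.
||u||_{H^1}^2 = (8*π) + (32*π) = 40*π.


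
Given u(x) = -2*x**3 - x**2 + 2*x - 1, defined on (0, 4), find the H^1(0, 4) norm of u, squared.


||u||_{H^1}^2 = 671772/35

The H^1 norm (squared) on an interval (0, L) is
  ||u||_{H^1}^2 = ∫_0^L u(x)^2 dx + ∫_0^L u'(x)^2 dx.
Compute u'(x) = -6*x**2 - 2*x + 2.
Then u(x)^2 = 4*x**6 + 4*x**5 - 7*x**4 + 6*x**2 - 4*x + 1 and u'(x)^2 = 36*x**4 + 24*x**3 - 20*x**2 - 8*x + 4.
Integrate each monomial from 0 to 4 using ∫_0^4 c·x^n dx = c·4^(n+1)/(n+1):
  ∫_0^4 u(x)^2 dx = ∫_0^4 (4*x^6 + 4*x^5 - 7*x^4 + 6*x^2 - 4*x + 1) dx. Term by term:
    ∫_0^4 4*x^6 dx = 65536/7;  ∫_0^4 4*x^5 dx = 8192/3;  ∫_0^4 -7*x^4 dx = -7168/5;
    ∫_0^4 6*x^2 dx = 128;  ∫_0^4 -4*x dx = -32;  ∫_0^4 1 dx = 4.
  Sum: 65536/7 + 8192/3 − 7168/5 + 128 − 32 + 4 = 1129732/105.
  ∫_0^4 u'(x)^2 dx = ∫_0^4 (36*x^4 + 24*x^3 - 20*x^2 - 8*x + 4) dx. Term by term:
    ∫_0^4 36*x^4 dx = 36864/5;  ∫_0^4 24*x^3 dx = 1536;  ∫_0^4 -20*x^2 dx = -1280/3;
    ∫_0^4 -8*x dx = -64;  ∫_0^4 4 dx = 16.
  Sum: 36864/5 + 1536 − 1280/3 − 64 + 16 = 126512/15.
Adding: ||u||_{H^1}^2 = 1129732/105 + 126512/15 = 671772/35.


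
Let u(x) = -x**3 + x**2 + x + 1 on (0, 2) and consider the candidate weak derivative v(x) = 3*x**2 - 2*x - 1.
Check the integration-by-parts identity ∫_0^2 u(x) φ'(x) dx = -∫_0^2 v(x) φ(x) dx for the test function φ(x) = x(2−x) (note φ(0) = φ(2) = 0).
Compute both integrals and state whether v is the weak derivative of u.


LHS = 4/5, RHS = -4/5. No, v is not the weak derivative of u.

u(x) = -x**3 + x**2 + x + 1, classical derivative u'(x) = -3*x**2 + 2*x + 1.
φ(x) = x(2−x), so φ'(x) = 2 - 2*x.
Note φ(0) = φ(2) = 0, so the boundary term u·φ vanishes.
LHS = ∫_0^2 u(x) φ'(x) dx = ∫_0^2 (2*x^4 - 4*x^3 + 2) dx. Term by term:
  ∫_0^2 2*x^4 dx = 64/5;  ∫_0^2 -4*x^3 dx = -16;  ∫_0^2 2 dx = 4.
Sum: 64/5 − 16 + 4 = 4/5.
So LHS = 4/5.
∫_0^2 v(x) φ(x) dx = ∫_0^2 (-3*x^4 + 8*x^3 - 3*x^2 - 2*x) dx. Term by term:
  ∫_0^2 -3*x^4 dx = -96/5;  ∫_0^2 8*x^3 dx = 32;  ∫_0^2 -3*x^2 dx = -8;
  ∫_0^2 -2*x dx = -4.
Sum: -96/5 + 32 − 8 − 4 = 4/5.
So RHS = -∫_0^2 v(x) φ(x) dx = -4/5.
LHS − RHS = 8/5 ≠ 0, so the identity fails.
(For a valid weak derivative the identity must hold for EVERY test function, in particular this one. The failure shows v is NOT the weak derivative of u.)
Correct weak derivative would be u'(x) = -3*x**2 + 2*x + 1.


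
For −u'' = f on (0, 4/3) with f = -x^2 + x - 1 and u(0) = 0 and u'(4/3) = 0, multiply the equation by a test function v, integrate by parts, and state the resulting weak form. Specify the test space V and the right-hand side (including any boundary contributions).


V = {v ∈ H^1(0, 4/3) : v(0) = 0} (test functions vanish at x = 0 where u is specified); weak form: ∫_0^4/3 u'v' dx = ∫_0^4/3 (-x^2 + x - 1) v dx for all v ∈ V.

Multiply both sides by a test function v and integrate from 0 to 4/3:
  ∫_0^4/3 −u''(x) v(x) dx = ∫_0^4/3 f(x) v(x) dx.
Integrate the LHS by parts once:
  ∫_0^4/3 −u'' v dx = −[u'(x) v(x)]_0^4/3 + ∫_0^4/3 u'(x) v'(x) dx.
Thus ∫_0^4/3 u'(x) v'(x) dx = ∫_0^4/3 f(x) v(x) dx + [u'(x) v(x)]_0^4/3.
Choose V so that boundary terms are either known or forced to vanish.
Mixed BC: u(0) = 0 (Dirichlet) and u'(4/3) = 0 (Neumann). Define V = {v ∈ H^1(0, 4/3) : v(0) = 0}. Then [u' v]_0^4/3 = u'(4/3)·v(4/3) − u'(0)·0 = 0.
Weak formulation: find u (satisfying any essential BC) such that ∫_0^4/3 u'(x) v'(x) dx = ∫_0^4/3 f v dx for all v ∈ V (Dirichlet at 0 absorbed into V; the Neumann datum at x = 4/3 is zero, so no boundary term remains).
Substituting f(x) = -x^2 + x - 1, the right-hand side is ∫_0^4/3 (-x^2 + x - 1) v dx.


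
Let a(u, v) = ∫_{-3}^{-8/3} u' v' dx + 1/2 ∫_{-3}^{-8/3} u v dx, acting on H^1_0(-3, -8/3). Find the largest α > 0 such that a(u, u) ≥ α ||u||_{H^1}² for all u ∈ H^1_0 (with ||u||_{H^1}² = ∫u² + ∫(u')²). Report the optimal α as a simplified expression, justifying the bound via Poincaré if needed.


α = (1 + 18*π^2)/(2*(1 + 9*π^2))

Coercivity of a(·,·) on H^1_0(-3, -8/3) means a(u, u) ≥ α ||u||_{H^1}² for every u ∈ H^1_0.
The interval has length L = 1/3, and Poincaré/coercivity depend only on L. Here a(u, u) = ∫(u')² + (1/2)·∫u².
Here 0 < c = 1/2 < 1. The condition a(u,u) ≥ α||u||_{H^1}² reads (1−α)∫(u')² ≥ (α−c)∫u². Any admissible α is ≤ 1 (rapidly oscillating u have ∫u²/∫(u')² → 0), and α = 1 would force 0 ≥ (1−c)∫u², impossible since c < 1; so 1−α > 0. By the sharp Poincaré inequality on H^1_0 of an interval of length L, ∫(u')² ≥ (π/L)²∫u² with equality for the first sine mode sin(π(x−x₀)/L) (x₀ the left endpoint), so the inequality holds for all u iff (1−α)(π/L)² ≥ α − c, i.e. α ≤ ((π/L)² + c)/((π/L)² + 1) = (1 + c(L/π)²)/(1 + (L/π)²). With (π/L)² = 9*π^2 and c = 1/2, the largest admissible constant is α = ((π/L)² + c)/((π/L)² + 1).
Simplifying, α = (1 + 18*π^2)/(2*(1 + 9*π^2)).


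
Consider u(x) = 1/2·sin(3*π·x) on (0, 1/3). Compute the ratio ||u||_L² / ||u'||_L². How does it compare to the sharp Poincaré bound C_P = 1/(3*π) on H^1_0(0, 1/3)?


||u||_L² / ||u'||_L² = 1/(3*π) = C_P.

u(x) = 1/2·sin(3*π·x), so u'(x) = 3*π*cos(3*π*x)/2.
Writing u(x) = A·sin(kπx/L) with A = 1/2 and k = 1, use ∫_0^L sin²(kπx/L) dx = L/2 and ∫_0^L cos²(kπx/L) dx = L/2.
u² = 1/4·sin²(3*π·x) and (u')² = 9*π^2/4·cos²(3*π·x), and each of sin², cos² integrates to L/2 = 1/6 over (0, 1/3).
∫_0^1/3 u² dx = 1/24, so ||u||_L² = sqrt(6)/12.
∫_0^1/3 (u')² dx = 3*π^2/8, so ||u'||_L² = sqrt(6)*π/4.
Ratio ||u||_L² / ||u'||_L² = 1/(3*π).
Sharp Poincaré constant on H^1_0(0, 1/3) is C_P = L/π = 1/(3*π), achieved by sin(3*π·x).
This is the k = 1 eigenfunction (up to amplitude), so the ratio equals the sharp Poincaré constant exactly.


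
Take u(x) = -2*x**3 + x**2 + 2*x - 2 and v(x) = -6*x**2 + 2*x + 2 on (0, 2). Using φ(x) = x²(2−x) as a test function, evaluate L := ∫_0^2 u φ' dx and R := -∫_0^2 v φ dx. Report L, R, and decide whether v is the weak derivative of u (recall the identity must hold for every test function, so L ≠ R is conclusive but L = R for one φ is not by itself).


LHS = 104/15, RHS = 104/15. Yes, v = u' weakly.

u(x) = -2*x**3 + x**2 + 2*x - 2, classical derivative u'(x) = -6*x**2 + 2*x + 2.
φ(x) = x²(2−x), so φ'(x) = x*(4 - 3*x).
Note φ(0) = φ(2) = 0, so the boundary term u·φ vanishes.
LHS = ∫_0^2 u(x) φ'(x) dx = ∫_0^2 (6*x^5 - 11*x^4 - 2*x^3 + 14*x^2 - 8*x) dx. Term by term:
  ∫_0^2 6*x^5 dx = 64;  ∫_0^2 -11*x^4 dx = -352/5;  ∫_0^2 -2*x^3 dx = -8;
  ∫_0^2 14*x^2 dx = 112/3;  ∫_0^2 -8*x dx = -16.
Sum: 64 − 352/5 − 8 + 112/3 − 16 = 104/15.
So LHS = 104/15.
∫_0^2 v(x) φ(x) dx = ∫_0^2 (6*x^5 - 14*x^4 + 2*x^3 + 4*x^2) dx. Term by term:
  ∫_0^2 6*x^5 dx = 64;  ∫_0^2 -14*x^4 dx = -448/5;  ∫_0^2 2*x^3 dx = 8;
  ∫_0^2 4*x^2 dx = 32/3.
Sum: 64 − 448/5 + 8 + 32/3 = -104/15.
So RHS = -∫_0^2 v(x) φ(x) dx = 104/15.
LHS = RHS, so the identity holds for this test φ.
Moreover u is smooth here and v(x) = u'(x) = -6*x**2 + 2*x + 2 pointwise, so the identity holds for every test function. Hence v is the weak derivative of u.


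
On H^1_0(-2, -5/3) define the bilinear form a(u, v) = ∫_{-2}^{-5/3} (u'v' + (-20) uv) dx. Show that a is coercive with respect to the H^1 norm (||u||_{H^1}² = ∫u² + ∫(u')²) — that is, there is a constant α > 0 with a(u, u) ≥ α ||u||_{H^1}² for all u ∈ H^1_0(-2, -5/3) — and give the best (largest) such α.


α = (-20 + 9*π^2)/(1 + 9*π^2)

Coercivity of a(·,·) on H^1_0(-2, -5/3) means a(u, u) ≥ α ||u||_{H^1}² for every u ∈ H^1_0.
The interval has length L = 1/3, and Poincaré/coercivity depend only on L. Here a(u, u) = ∫(u')² + (-20)·∫u².
Here c = -20 < 0 with |c| < (π/L)² = 9*π^2, so coercivity still holds. The condition a(u,u) ≥ α||u||_{H^1}² reads (1−α)∫(u')² ≥ (α−c)∫u². Any admissible α is ≤ 1 (rapidly oscillating u have ∫u²/∫(u')² → 0), and α = 1 would force 0 ≥ (1−c)∫u², impossible since c < 1; so 1−α > 0. By the sharp Poincaré inequality on H^1_0 of an interval of length L, ∫(u')² ≥ (π/L)²∫u² with equality for the first sine mode sin(π(x−x₀)/L) (x₀ the left endpoint), so the inequality holds for all u iff (1−α)(π/L)² ≥ α − c, i.e. α ≤ ((π/L)² + c)/((π/L)² + 1) = (1 + c(L/π)²)/(1 + (L/π)²). (Direct route, valid since c ≤ 0: Poincaré gives c∫u² ≥ c(L/π)²∫(u')², so a(u,u) ≥ (1 + c(L/π)²)∫(u')², while ||u||_{H^1}² ≤ (1 + (L/π)²)∫(u')²; dividing yields the same α.) With (π/L)² = 9*π^2 and c = -20, the largest admissible constant is α = ((π/L)² + c)/((π/L)² + 1).
Simplifying, α = (-20 + 9*π^2)/(1 + 9*π^2).


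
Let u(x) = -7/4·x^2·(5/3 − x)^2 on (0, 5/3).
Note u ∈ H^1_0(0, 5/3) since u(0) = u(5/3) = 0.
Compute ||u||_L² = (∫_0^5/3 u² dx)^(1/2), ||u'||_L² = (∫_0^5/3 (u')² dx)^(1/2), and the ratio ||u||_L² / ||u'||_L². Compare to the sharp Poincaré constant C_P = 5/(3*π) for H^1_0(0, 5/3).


||u||_L² / ||u'||_L² = 5*sqrt(3)/18 < C_P = 5/(3*π).

u(x) = -7/4·x^2·(5/3 − x)^2, so u'(x) = 7*x*(-18*x^2 + 45*x - 25)/18.
u(x) = -7/4·x^2·(5/3 − x)^2 vanishes at x = 0 and x = 5/3, so u ∈ H^1_0(0, 5/3). Differentiate via the product rule and integrate the resulting polynomials term by term.
  ∫_0^5/3 u² dx = ∫_0^5/3 (49*x^8/16 - 245*x^7/12 + 1225*x^6/24 - 6125*x^5/108 + 30625*x^4/1296) dx. Term by term:
    ∫_0^5/3 49*x^8/16 dx = 95703125/2834352;  ∫_0^5/3 -245*x^7/12 dx = -95703125/629856;  ∫_0^5/3 1225*x^6/24 dx = 13671875/52488;
    ∫_0^5/3 -6125*x^5/108 dx = -95703125/472392;  ∫_0^5/3 30625*x^4/1296 dx = 19140625/314928.
  Sum: 95703125/2834352 − 95703125/629856 + 13671875/52488 − 95703125/472392 + 19140625/314928 = 2734375/5668704.
  ∫_0^5/3 (u')² dx = ∫_0^5/3 (49*x^6 - 245*x^5 + 15925*x^4/36 - 6125*x^3/18 + 30625*x^2/324) dx. Term by term:
    ∫_0^5/3 49*x^6 dx = 546875/2187;  ∫_0^5/3 -245*x^5 dx = -3828125/4374;  ∫_0^5/3 15925*x^4/36 dx = 9953125/8748;
    ∫_0^5/3 -6125*x^3/18 dx = -3828125/5832;  ∫_0^5/3 30625*x^2/324 dx = 3828125/26244.
  Sum: 546875/2187 − 3828125/4374 + 9953125/8748 − 3828125/5832 + 3828125/26244 = 109375/52488.
∫_0^5/3 u² dx = 2734375/5668704, so ||u||_L² = 625*sqrt(42)/5832.
∫_0^5/3 (u')² dx = 109375/52488, so ||u'||_L² = 125*sqrt(14)/324.
Ratio ||u||_L² / ||u'||_L² = 5*sqrt(3)/18.
Sharp Poincaré constant on H^1_0(0, 5/3) is C_P = L/π = 5/(3*π), achieved by sin(3*π/5·x).
A polynomial bump cannot attain the sharp Poincaré constant (only the first sine eigenfunction does), so the ratio is strictly less than C_P, consistent with ||u||_L² ≤ C_P ||u'||_L².


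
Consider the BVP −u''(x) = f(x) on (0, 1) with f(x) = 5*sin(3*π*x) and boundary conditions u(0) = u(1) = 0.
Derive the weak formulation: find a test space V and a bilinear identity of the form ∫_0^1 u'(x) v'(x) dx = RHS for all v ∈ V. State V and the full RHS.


V = H^1_0(0, 1) (so v(0) = v(1) = 0); weak form: ∫_0^1 u'v' dx = ∫_0^1 (5*sin(3*π*x)) v dx for all v ∈ V.

Multiply both sides by a test function v and integrate from 0 to 1:
  ∫_0^1 −u''(x) v(x) dx = ∫_0^1 f(x) v(x) dx.
Integrate the LHS by parts once:
  ∫_0^1 −u'' v dx = −[u'(x) v(x)]_0^1 + ∫_0^1 u'(x) v'(x) dx.
Thus ∫_0^1 u'(x) v'(x) dx = ∫_0^1 f(x) v(x) dx + [u'(x) v(x)]_0^1.
Choose V so that boundary terms are either known or forced to vanish.
u is Dirichlet: u(0) = u(1) = 0. Let V = H^1_0(0, 1); then v(0) = v(1) = 0, and [u' v]_0^1 = 0.
Weak formulation: find u (satisfying any essential BC) such that ∫_0^1 u'(x) v'(x) dx = ∫_0^1 f v dx for all v ∈ V.
Substituting f(x) = 5*sin(3*π*x), the right-hand side is ∫_0^1 (5*sin(3*π*x)) v dx.


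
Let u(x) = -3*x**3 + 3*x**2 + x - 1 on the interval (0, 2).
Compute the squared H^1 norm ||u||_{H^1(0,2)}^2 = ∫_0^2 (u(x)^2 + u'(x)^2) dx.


||u||_{H^1}^2 = 19408/105

The H^1 norm (squared) on an interval (0, L) is
  ||u||_{H^1}^2 = ∫_0^L u(x)^2 dx + ∫_0^L u'(x)^2 dx.
Compute u'(x) = -9*x**2 + 6*x + 1.
Then u(x)^2 = 9*x**6 - 18*x**5 + 3*x**4 + 12*x**3 - 5*x**2 - 2*x + 1 and u'(x)^2 = 81*x**4 - 108*x**3 + 18*x**2 + 12*x + 1.
Integrate each monomial from 0 to 2 using ∫_0^2 c·x^n dx = c·2^(n+1)/(n+1):
  ∫_0^2 u(x)^2 dx = ∫_0^2 (9*x^6 - 18*x^5 + 3*x^4 + 12*x^3 - 5*x^2 - 2*x + 1) dx. Term by term:
    ∫_0^2 9*x^6 dx = 1152/7;  ∫_0^2 -18*x^5 dx = -192;  ∫_0^2 3*x^4 dx = 96/5;
    ∫_0^2 12*x^3 dx = 48;  ∫_0^2 -5*x^2 dx = -40/3;  ∫_0^2 -2*x dx = -4;
    ∫_0^2 1 dx = 2.
  Sum: 1152/7 − 192 + 96/5 + 48 − 40/3 − 4 + 2 = 2566/105.
  ∫_0^2 u'(x)^2 dx = ∫_0^2 (81*x^4 - 108*x^3 + 18*x^2 + 12*x + 1) dx. Term by term:
    ∫_0^2 81*x^4 dx = 2592/5;  ∫_0^2 -108*x^3 dx = -432;  ∫_0^2 18*x^2 dx = 48;
    ∫_0^2 12*x dx = 24;  ∫_0^2 1 dx = 2.
  Sum: 2592/5 − 432 + 48 + 24 + 2 = 802/5.
Adding: ||u||_{H^1}^2 = 2566/105 + 802/5 = 19408/105.


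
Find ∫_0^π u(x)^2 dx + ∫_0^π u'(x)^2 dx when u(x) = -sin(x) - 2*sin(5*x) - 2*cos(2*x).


||u||_{H^1(0,π)}^2 = 40/7 + 63*π

u'(x) = 4*sin(2*x) - cos(x) - 10*cos(5*x).
Expand u² and (u')² and integrate term by term on (0, π), using: for integers n ≥ 1, ∫_0^π sin²(nx) dx = ∫_0^π cos²(nx) dx = π/2; for n ≠ n', ∫_0^π sin(nx)sin(n'x) dx = ∫_0^π cos(nx)cos(n'x) dx = 0; and by product-to-sum, ∫_0^π sin(nx)cos(n'x) dx = ½∫_0^π [sin((n+n')x) + sin((n−n')x)] dx, which is 0 when n+n' is even and 2n/(n²−n'²) when n+n' is odd (it need not vanish on (0, π)).
  u² squared terms: (-1)²·∫sin(x)² dx = 1·π/2 = π/2;  (-2)²·∫cos(2x)² dx = 4·π/2 = 2*π;  (-2)²·∫sin(5x)² dx = 4·π/2 = 2*π.
  u² cross terms: 2·(-1)·(-2)·∫sin(x)·cos(2x) dx = 4·(-2/3) = -8/3;  2·(-1)·(-2)·∫sin(x)·sin(5x) dx = 4·(0) = 0;  2·(-2)·(-2)·∫cos(2x)·sin(5x) dx = 8·(10/21) = 80/21.
  So ∫_0^π u² dx = π/2 + 2*π + 2*π − 8/3 + 0 + 80/21 = 8/7 + 9*π/2.
  (u')² squared terms: (-1)²·∫cos(x)² dx = 1·π/2 = π/2;  (-10)²·∫cos(5x)² dx = 100·π/2 = 50*π;  (4)²·∫sin(2x)² dx = 16·π/2 = 8*π.
  (u')² cross terms: 2·(-1)·(-10)·∫cos(x)·cos(5x) dx = 20·(0) = 0;  2·(-1)·(4)·∫cos(x)·sin(2x) dx = -8·(4/3) = -32/3;  2·(-10)·(4)·∫cos(5x)·sin(2x) dx = -80·(-4/21) = 320/21.
  So ∫_0^π (u')² dx = π/2 + 50*π + 8*π + 0 − 32/3 + 320/21 = 32/7 + 117*π/2.
||u||_{H^1}^2 = (8/7 + 9*π/2) + (32/7 + 117*π/2) = 40/7 + 63*π.


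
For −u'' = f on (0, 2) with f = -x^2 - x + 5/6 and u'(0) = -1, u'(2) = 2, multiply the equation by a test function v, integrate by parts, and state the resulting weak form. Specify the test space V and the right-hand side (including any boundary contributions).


V = H^1(0, 2) (v unrestricted at boundary; u is determined up to an additive constant); weak form: ∫_0^2 u'v' dx = ∫_0^2 (-x^2 - x + 5/6) v dx + 2·v(2) + v(0) for all v ∈ V.

Multiply both sides by a test function v and integrate from 0 to 2:
  ∫_0^2 −u''(x) v(x) dx = ∫_0^2 f(x) v(x) dx.
Integrate the LHS by parts once:
  ∫_0^2 −u'' v dx = −[u'(x) v(x)]_0^2 + ∫_0^2 u'(x) v'(x) dx.
Thus ∫_0^2 u'(x) v'(x) dx = ∫_0^2 f(x) v(x) dx + [u'(x) v(x)]_0^2.
Choose V so that boundary terms are either known or forced to vanish.
u has inhomogeneous Neumann u'(0) = -1, u'(2) = 2. [u' v]_0^2 = (2)·v(2) − (-1)·v(0) = 2·v(2) + v(0). Take V = H^1(0, 2); boundary term becomes part of RHS.
Weak formulation: find u (satisfying any essential BC) such that ∫_0^2 u'(x) v'(x) dx = ∫_0^2 f v dx + 2·v(2) + v(0) for all v ∈ V (Neumann data are natural BCs: they enter the RHS as boundary terms).
Substituting f(x) = -x^2 - x + 5/6, the right-hand side is ∫_0^2 (-x^2 - x + 5/6) v dx + 2·v(2) + v(0).
Compatibility check (pure Neumann): taking v ≡ 1 ∈ V gives 0 = ∫_0^2 f dx + (2) − (-1), i.e. ∫_0^2 f dx must equal u'(0) − u'(2) = -3. Indeed ∫_0^2 (-x^2 - x + 5/6) dx = -3, so the data are compatible. The solution is then unique only up to an additive constant (fix it e.g. by requiring ∫_0^2 u dx = 0).


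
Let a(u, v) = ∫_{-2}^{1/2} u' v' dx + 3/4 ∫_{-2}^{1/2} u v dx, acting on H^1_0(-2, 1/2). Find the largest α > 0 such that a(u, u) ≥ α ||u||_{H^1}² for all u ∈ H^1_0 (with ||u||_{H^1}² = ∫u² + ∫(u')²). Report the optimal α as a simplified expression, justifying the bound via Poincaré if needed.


α = (75 + 16*π^2)/(4*(25 + 4*π^2))

Coercivity of a(·,·) on H^1_0(-2, 1/2) means a(u, u) ≥ α ||u||_{H^1}² for every u ∈ H^1_0.
The interval has length L = 5/2, and Poincaré/coercivity depend only on L. Here a(u, u) = ∫(u')² + (3/4)·∫u².
Here 0 < c = 3/4 < 1. The condition a(u,u) ≥ α||u||_{H^1}² reads (1−α)∫(u')² ≥ (α−c)∫u². Any admissible α is ≤ 1 (rapidly oscillating u have ∫u²/∫(u')² → 0), and α = 1 would force 0 ≥ (1−c)∫u², impossible since c < 1; so 1−α > 0. By the sharp Poincaré inequality on H^1_0 of an interval of length L, ∫(u')² ≥ (π/L)²∫u² with equality for the first sine mode sin(π(x−x₀)/L) (x₀ the left endpoint), so the inequality holds for all u iff (1−α)(π/L)² ≥ α − c, i.e. α ≤ ((π/L)² + c)/((π/L)² + 1) = (1 + c(L/π)²)/(1 + (L/π)²). With (π/L)² = 4*π^2/25 and c = 3/4, the largest admissible constant is α = ((π/L)² + c)/((π/L)² + 1).
Simplifying, α = (75 + 16*π^2)/(4*(25 + 4*π^2)).


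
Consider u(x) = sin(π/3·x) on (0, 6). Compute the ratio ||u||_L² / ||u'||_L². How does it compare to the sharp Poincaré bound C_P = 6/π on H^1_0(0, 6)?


||u||_L² / ||u'||_L² = 3/π < C_P = 6/π.

u(x) = sin(π/3·x), so u'(x) = π*cos(π*x/3)/3.
Writing u(x) = A·sin(kπx/L) with A = 1 and k = 2, use ∫_0^L sin²(kπx/L) dx = L/2 and ∫_0^L cos²(kπx/L) dx = L/2.
u² = 1·sin²(π/3·x) and (u')² = π^2/9·cos²(π/3·x), and each of sin², cos² integrates to L/2 = 3 over (0, 6).
∫_0^6 u² dx = 3, so ||u||_L² = sqrt(3).
∫_0^6 (u')² dx = π^2/3, so ||u'||_L² = sqrt(3)*π/3.
Ratio ||u||_L² / ||u'||_L² = 3/π.
Sharp Poincaré constant on H^1_0(0, 6) is C_P = L/π = 6/π, achieved by sin(π/6·x).
This is the k = 2 harmonic; the ratio L/(kπ) is strictly less than C_P = L/π, consistent with the sharp inequality ||u||_L² ≤ C_P ||u'||_L².


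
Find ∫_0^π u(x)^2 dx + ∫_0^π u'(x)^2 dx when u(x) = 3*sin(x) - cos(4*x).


||u||_{H^1(0,π)}^2 = 68/5 + 35*π/2

u'(x) = 4*sin(4*x) + 3*cos(x).
Expand u² and (u')² and integrate term by term on (0, π), using: for integers n ≥ 1, ∫_0^π sin²(nx) dx = ∫_0^π cos²(nx) dx = π/2; for n ≠ n', ∫_0^π sin(nx)sin(n'x) dx = ∫_0^π cos(nx)cos(n'x) dx = 0; and by product-to-sum, ∫_0^π sin(nx)cos(n'x) dx = ½∫_0^π [sin((n+n')x) + sin((n−n')x)] dx, which is 0 when n+n' is even and 2n/(n²−n'²) when n+n' is odd (it need not vanish on (0, π)).
  u² squared terms: (-1)²·∫cos(4x)² dx = 1·π/2 = π/2;  (3)²·∫sin(x)² dx = 9·π/2 = 9*π/2.
  u² cross terms: 2·(-1)·(3)·∫cos(4x)·sin(x) dx = -6·(-2/15) = 4/5.
  So ∫_0^π u² dx = π/2 + 9*π/2 + 4/5 = 4/5 + 5*π.
  (u')² squared terms: (3)²·∫cos(x)² dx = 9·π/2 = 9*π/2;  (4)²·∫sin(4x)² dx = 16·π/2 = 8*π.
  (u')² cross terms: 2·(3)·(4)·∫cos(x)·sin(4x) dx = 24·(8/15) = 64/5.
  So ∫_0^π (u')² dx = 9*π/2 + 8*π + 64/5 = 64/5 + 25*π/2.
||u||_{H^1}^2 = (4/5 + 5*π) + (64/5 + 25*π/2) = 68/5 + 35*π/2.


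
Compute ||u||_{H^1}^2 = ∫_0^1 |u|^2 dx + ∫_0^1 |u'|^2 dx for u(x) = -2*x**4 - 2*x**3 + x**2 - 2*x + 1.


||u||_{H^1}^2 = 12407/315

The H^1 norm (squared) on an interval (0, L) is
  ||u||_{H^1}^2 = ∫_0^L u(x)^2 dx + ∫_0^L u'(x)^2 dx.
Compute u'(x) = -8*x**3 - 6*x**2 + 2*x - 2.
Then u(x)^2 = 4*x**8 + 8*x**7 + 4*x**5 + 5*x**4 - 8*x**3 + 6*x**2 - 4*x + 1 and u'(x)^2 = 64*x**6 + 96*x**5 + 4*x**4 + 8*x**3 + 28*x**2 - 8*x + 4.
Integrate each monomial from 0 to 1 using ∫_0^1 c·x^n dx = c·1^(n+1)/(n+1):
  ∫_0^1 u(x)^2 dx = ∫_0^1 (4*x^8 + 8*x^7 + 4*x^5 + 5*x^4 - 8*x^3 + 6*x^2 - 4*x + 1) dx. Term by term:
    ∫_0^1 4*x^8 dx = 4/9;  ∫_0^1 8*x^7 dx = 1;  ∫_0^1 4*x^5 dx = 2/3;
    ∫_0^1 5*x^4 dx = 1;  ∫_0^1 -8*x^3 dx = -2;  ∫_0^1 6*x^2 dx = 2;
    ∫_0^1 -4*x dx = -2;  ∫_0^1 1 dx = 1.
  Sum: 4/9 + 1 + 2/3 + 1 − 2 + 2 − 2 + 1 = 19/9.
  ∫_0^1 u'(x)^2 dx = ∫_0^1 (64*x^6 + 96*x^5 + 4*x^4 + 8*x^3 + 28*x^2 - 8*x + 4) dx. Term by term:
    ∫_0^1 64*x^6 dx = 64/7;  ∫_0^1 96*x^5 dx = 16;  ∫_0^1 4*x^4 dx = 4/5;
    ∫_0^1 8*x^3 dx = 2;  ∫_0^1 28*x^2 dx = 28/3;  ∫_0^1 -8*x dx = -4;
    ∫_0^1 4 dx = 4.
  Sum: 64/7 + 16 + 4/5 + 2 + 28/3 − 4 + 4 = 3914/105.
Adding: ||u||_{H^1}^2 = 19/9 + 3914/105 = 12407/315.


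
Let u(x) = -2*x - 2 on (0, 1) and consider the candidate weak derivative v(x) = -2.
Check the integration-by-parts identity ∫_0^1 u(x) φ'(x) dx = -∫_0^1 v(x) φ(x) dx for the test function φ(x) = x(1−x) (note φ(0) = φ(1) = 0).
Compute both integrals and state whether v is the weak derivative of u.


LHS = 1/3, RHS = 1/3. Yes, v = u' weakly.

u(x) = -2*x - 2, classical derivative u'(x) = -2.
φ(x) = x(1−x), so φ'(x) = 1 - 2*x.
Note φ(0) = φ(1) = 0, so the boundary term u·φ vanishes.
LHS = ∫_0^1 u(x) φ'(x) dx = ∫_0^1 (4*x^2 + 2*x - 2) dx. Term by term:
  ∫_0^1 4*x^2 dx = 4/3;  ∫_0^1 2*x dx = 1;  ∫_0^1 -2 dx = -2.
Sum: 4/3 + 1 − 2 = 1/3.
So LHS = 1/3.
∫_0^1 v(x) φ(x) dx = ∫_0^1 (2*x^2 - 2*x) dx. Term by term:
  ∫_0^1 2*x^2 dx = 2/3;  ∫_0^1 -2*x dx = -1.
Sum: 2/3 − 1 = -1/3.
So RHS = -∫_0^1 v(x) φ(x) dx = 1/3.
LHS = RHS, so the identity holds for this test φ.
Moreover u is smooth here and v(x) = u'(x) = -2 pointwise, so the identity holds for every test function. Hence v is the weak derivative of u.


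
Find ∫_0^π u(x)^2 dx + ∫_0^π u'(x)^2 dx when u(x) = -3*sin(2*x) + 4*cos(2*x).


||u||_{H^1(0,π)}^2 = 125*π/2

u'(x) = -8*sin(2*x) - 6*cos(2*x).
Expand u² and (u')² and integrate term by term on (0, π), using: for integers n ≥ 1, ∫_0^π sin²(nx) dx = ∫_0^π cos²(nx) dx = π/2; for n ≠ n', ∫_0^π sin(nx)sin(n'x) dx = ∫_0^π cos(nx)cos(n'x) dx = 0; and by product-to-sum, ∫_0^π sin(nx)cos(n'x) dx = ½∫_0^π [sin((n+n')x) + sin((n−n')x)] dx, which is 0 when n+n' is even and 2n/(n²−n'²) when n+n' is odd (it need not vanish on (0, π)).
  u² squared terms: (-3)²·∫sin(2x)² dx = 9·π/2 = 9*π/2;  (4)²·∫cos(2x)² dx = 16·π/2 = 8*π.
  u² cross terms: 2·(-3)·(4)·∫sin(2x)·cos(2x) dx = -24·(0) = 0.
  So ∫_0^π u² dx = 9*π/2 + 8*π + 0 = 25*π/2.
  (u')² squared terms: (-8)²·∫sin(2x)² dx = 64·π/2 = 32*π;  (-6)²·∫cos(2x)² dx = 36·π/2 = 18*π.
  (u')² cross terms: 2·(-8)·(-6)·∫sin(2x)·cos(2x) dx = 96·(0) = 0.
  So ∫_0^π (u')² dx = 32*π + 18*π + 0 = 50*π.
||u||_{H^1}^2 = (25*π/2) + (50*π) = 125*π/2.


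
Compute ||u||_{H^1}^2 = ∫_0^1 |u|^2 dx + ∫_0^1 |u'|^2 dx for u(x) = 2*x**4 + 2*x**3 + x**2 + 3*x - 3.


||u||_{H^1}^2 = 56719/630

The H^1 norm (squared) on an interval (0, L) is
  ||u||_{H^1}^2 = ∫_0^L u(x)^2 dx + ∫_0^L u'(x)^2 dx.
Compute u'(x) = 8*x**3 + 6*x**2 + 2*x + 3.
Then u(x)^2 = 4*x**8 + 8*x**7 + 8*x**6 + 16*x**5 + x**4 - 6*x**3 + 3*x**2 - 18*x + 9 and u'(x)^2 = 64*x**6 + 96*x**5 + 68*x**4 + 72*x**3 + 40*x**2 + 12*x + 9.
Integrate each monomial from 0 to 1 using ∫_0^1 c·x^n dx = c·1^(n+1)/(n+1):
  ∫_0^1 u(x)^2 dx = ∫_0^1 (4*x^8 + 8*x^7 + 8*x^6 + 16*x^5 + x^4 - 6*x^3 + 3*x^2 - 18*x + 9) dx. Term by term:
    ∫_0^1 4*x^8 dx = 4/9;  ∫_0^1 8*x^7 dx = 1;  ∫_0^1 8*x^6 dx = 8/7;
    ∫_0^1 16*x^5 dx = 8/3;  ∫_0^1 x^4 dx = 1/5;  ∫_0^1 -6*x^3 dx = -3/2;
    ∫_0^1 3*x^2 dx = 1;  ∫_0^1 -18*x dx = -9;  ∫_0^1 9 dx = 9.
  Sum: 4/9 + 1 + 8/7 + 8/3 + 1/5 − 3/2 + 1 − 9 + 9 = 3121/630.
  ∫_0^1 u'(x)^2 dx = ∫_0^1 (64*x^6 + 96*x^5 + 68*x^4 + 72*x^3 + 40*x^2 + 12*x + 9) dx. Term by term:
    ∫_0^1 64*x^6 dx = 64/7;  ∫_0^1 96*x^5 dx = 16;  ∫_0^1 68*x^4 dx = 68/5;
    ∫_0^1 72*x^3 dx = 18;  ∫_0^1 40*x^2 dx = 40/3;  ∫_0^1 12*x dx = 6;
    ∫_0^1 9 dx = 9.
  Sum: 64/7 + 16 + 68/5 + 18 + 40/3 + 6 + 9 = 8933/105.
Adding: ||u||_{H^1}^2 = 3121/630 + 8933/105 = 56719/630.


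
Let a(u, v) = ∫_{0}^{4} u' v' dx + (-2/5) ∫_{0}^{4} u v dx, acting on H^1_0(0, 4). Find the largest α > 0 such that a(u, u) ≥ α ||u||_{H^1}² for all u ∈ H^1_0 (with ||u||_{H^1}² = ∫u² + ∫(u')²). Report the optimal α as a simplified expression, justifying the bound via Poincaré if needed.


α = (-32/5 + π^2)/(π^2 + 16)

Coercivity of a(·,·) on H^1_0(0, 4) means a(u, u) ≥ α ||u||_{H^1}² for every u ∈ H^1_0.
The interval has length L = 4, and Poincaré/coercivity depend only on L. Here a(u, u) = ∫(u')² + (-2/5)·∫u².
Here c = -2/5 < 0 with |c| < (π/L)² = π^2/16, so coercivity still holds. The condition a(u,u) ≥ α||u||_{H^1}² reads (1−α)∫(u')² ≥ (α−c)∫u². Any admissible α is ≤ 1 (rapidly oscillating u have ∫u²/∫(u')² → 0), and α = 1 would force 0 ≥ (1−c)∫u², impossible since c < 1; so 1−α > 0. By the sharp Poincaré inequality on H^1_0 of an interval of length L, ∫(u')² ≥ (π/L)²∫u² with equality for the first sine mode sin(π(x−x₀)/L) (x₀ the left endpoint), so the inequality holds for all u iff (1−α)(π/L)² ≥ α − c, i.e. α ≤ ((π/L)² + c)/((π/L)² + 1) = (1 + c(L/π)²)/(1 + (L/π)²). (Direct route, valid since c ≤ 0: Poincaré gives c∫u² ≥ c(L/π)²∫(u')², so a(u,u) ≥ (1 + c(L/π)²)∫(u')², while ||u||_{H^1}² ≤ (1 + (L/π)²)∫(u')²; dividing yields the same α.) With (π/L)² = π^2/16 and c = -2/5, the largest admissible constant is α = ((π/L)² + c)/((π/L)² + 1).
Simplifying, α = (-32/5 + π^2)/(π^2 + 16).


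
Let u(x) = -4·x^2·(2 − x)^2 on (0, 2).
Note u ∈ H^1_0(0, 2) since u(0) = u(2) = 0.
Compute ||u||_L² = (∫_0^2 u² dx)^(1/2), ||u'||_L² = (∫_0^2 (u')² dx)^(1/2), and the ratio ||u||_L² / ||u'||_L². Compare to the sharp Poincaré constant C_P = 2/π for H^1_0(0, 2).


||u||_L² / ||u'||_L² = sqrt(3)/3 < C_P = 2/π.

u(x) = -4·x^2·(2 − x)^2, so u'(x) = 16*x*(-x^2 + 3*x - 2).
u(x) = -4·x^2·(2 − x)^2 vanishes at x = 0 and x = 2, so u ∈ H^1_0(0, 2). Differentiate via the product rule and integrate the resulting polynomials term by term.
  ∫_0^2 u² dx = ∫_0^2 (16*x^8 - 128*x^7 + 384*x^6 - 512*x^5 + 256*x^4) dx. Term by term:
    ∫_0^2 16*x^8 dx = 8192/9;  ∫_0^2 -128*x^7 dx = -4096;  ∫_0^2 384*x^6 dx = 49152/7;
    ∫_0^2 -512*x^5 dx = -16384/3;  ∫_0^2 256*x^4 dx = 8192/5.
  Sum: 8192/9 − 4096 + 49152/7 − 16384/3 + 8192/5 = 4096/315.
  ∫_0^2 (u')² dx = ∫_0^2 (256*x^6 - 1536*x^5 + 3328*x^4 - 3072*x^3 + 1024*x^2) dx. Term by term:
    ∫_0^2 256*x^6 dx = 32768/7;  ∫_0^2 -1536*x^5 dx = -16384;  ∫_0^2 3328*x^4 dx = 106496/5;
    ∫_0^2 -3072*x^3 dx = -12288;  ∫_0^2 1024*x^2 dx = 8192/3.
  Sum: 32768/7 − 16384 + 106496/5 − 12288 + 8192/3 = 4096/105.
∫_0^2 u² dx = 4096/315, so ||u||_L² = 64*sqrt(35)/105.
∫_0^2 (u')² dx = 4096/105, so ||u'||_L² = 64*sqrt(105)/105.
Ratio ||u||_L² / ||u'||_L² = sqrt(3)/3.
Sharp Poincaré constant on H^1_0(0, 2) is C_P = L/π = 2/π, achieved by sin(π/2·x).
A polynomial bump cannot attain the sharp Poincaré constant (only the first sine eigenfunction does), so the ratio is strictly less than C_P, consistent with ||u||_L² ≤ C_P ||u'||_L².


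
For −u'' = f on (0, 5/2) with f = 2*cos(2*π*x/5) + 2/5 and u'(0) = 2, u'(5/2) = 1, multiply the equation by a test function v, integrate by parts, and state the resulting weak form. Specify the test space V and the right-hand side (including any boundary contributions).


V = H^1(0, 5/2) (v unrestricted at boundary; u is determined up to an additive constant); weak form: ∫_0^5/2 u'v' dx = ∫_0^5/2 (2*cos(2*π*x/5) + 2/5) v dx + v(5/2) − 2·v(0) for all v ∈ V.

Multiply both sides by a test function v and integrate from 0 to 5/2:
  ∫_0^5/2 −u''(x) v(x) dx = ∫_0^5/2 f(x) v(x) dx.
Integrate the LHS by parts once:
  ∫_0^5/2 −u'' v dx = −[u'(x) v(x)]_0^5/2 + ∫_0^5/2 u'(x) v'(x) dx.
Thus ∫_0^5/2 u'(x) v'(x) dx = ∫_0^5/2 f(x) v(x) dx + [u'(x) v(x)]_0^5/2.
Choose V so that boundary terms are either known or forced to vanish.
u has inhomogeneous Neumann u'(0) = 2, u'(5/2) = 1. [u' v]_0^5/2 = (1)·v(5/2) − (2)·v(0) = v(5/2) − 2·v(0). Take V = H^1(0, 5/2); boundary term becomes part of RHS.
Weak formulation: find u (satisfying any essential BC) such that ∫_0^5/2 u'(x) v'(x) dx = ∫_0^5/2 f v dx + v(5/2) − 2·v(0) for all v ∈ V (Neumann data are natural BCs: they enter the RHS as boundary terms).
Substituting f(x) = 2*cos(2*π*x/5) + 2/5, the right-hand side is ∫_0^5/2 (2*cos(2*π*x/5) + 2/5) v dx + v(5/2) − 2·v(0).
Compatibility check (pure Neumann): taking v ≡ 1 ∈ V gives 0 = ∫_0^5/2 f dx + (1) − (2), i.e. ∫_0^5/2 f dx must equal u'(0) − u'(5/2) = 1. Indeed ∫_0^5/2 (2*cos(2*π*x/5) + 2/5) dx = 1, so the data are compatible. The solution is then unique only up to an additive constant (fix it e.g. by requiring ∫_0^5/2 u dx = 0).


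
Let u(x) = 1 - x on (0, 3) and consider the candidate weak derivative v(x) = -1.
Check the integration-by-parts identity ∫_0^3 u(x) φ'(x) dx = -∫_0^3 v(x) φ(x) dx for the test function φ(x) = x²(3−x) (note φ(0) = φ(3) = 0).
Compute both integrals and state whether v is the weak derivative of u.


LHS = 27/4, RHS = 27/4. Yes, v = u' weakly.

u(x) = 1 - x, classical derivative u'(x) = -1.
φ(x) = x²(3−x), so φ'(x) = 3*x*(2 - x).
Note φ(0) = φ(3) = 0, so the boundary term u·φ vanishes.
LHS = ∫_0^3 u(x) φ'(x) dx = ∫_0^3 (3*x^3 - 9*x^2 + 6*x) dx. Term by term:
  ∫_0^3 3*x^3 dx = 243/4;  ∫_0^3 -9*x^2 dx = -81;  ∫_0^3 6*x dx = 27.
Sum: 243/4 − 81 + 27 = 27/4.
So LHS = 27/4.
∫_0^3 v(x) φ(x) dx = ∫_0^3 (x^3 - 3*x^2) dx. Term by term:
  ∫_0^3 x^3 dx = 81/4;  ∫_0^3 -3*x^2 dx = -27.
Sum: 81/4 − 27 = -27/4.
So RHS = -∫_0^3 v(x) φ(x) dx = 27/4.
LHS = RHS, so the identity holds for this test φ.
Moreover u is smooth here and v(x) = u'(x) = -1 pointwise, so the identity holds for every test function. Hence v is the weak derivative of u.


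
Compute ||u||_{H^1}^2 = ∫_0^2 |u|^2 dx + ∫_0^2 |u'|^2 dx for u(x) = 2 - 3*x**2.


||u||_{H^1}^2 = 648/5

The H^1 norm (squared) on an interval (0, L) is
  ||u||_{H^1}^2 = ∫_0^L u(x)^2 dx + ∫_0^L u'(x)^2 dx.
Compute u'(x) = -6*x.
Then u(x)^2 = 9*x**4 - 12*x**2 + 4 and u'(x)^2 = 36*x**2.
Integrate each monomial from 0 to 2 using ∫_0^2 c·x^n dx = c·2^(n+1)/(n+1):
  ∫_0^2 u(x)^2 dx = ∫_0^2 (9*x^4 - 12*x^2 + 4) dx. Term by term:
    ∫_0^2 9*x^4 dx = 288/5;  ∫_0^2 -12*x^2 dx = -32;  ∫_0^2 4 dx = 8.
  Sum: 288/5 − 32 + 8 = 168/5.
  ∫_0^2 u'(x)^2 dx = ∫_0^2 (36*x^2) dx. Term by term:
    ∫_0^2 36*x^2 dx = 96.
Adding: ||u||_{H^1}^2 = 168/5 + 96 = 648/5.


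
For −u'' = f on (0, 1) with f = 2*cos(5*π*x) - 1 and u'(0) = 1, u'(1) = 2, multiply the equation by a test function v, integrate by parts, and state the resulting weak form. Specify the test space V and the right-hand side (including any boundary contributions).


V = H^1(0, 1) (v unrestricted at boundary; u is determined up to an additive constant); weak form: ∫_0^1 u'v' dx = ∫_0^1 (2*cos(5*π*x) - 1) v dx + 2·v(1) − v(0) for all v ∈ V.

Multiply both sides by a test function v and integrate from 0 to 1:
  ∫_0^1 −u''(x) v(x) dx = ∫_0^1 f(x) v(x) dx.
Integrate the LHS by parts once:
  ∫_0^1 −u'' v dx = −[u'(x) v(x)]_0^1 + ∫_0^1 u'(x) v'(x) dx.
Thus ∫_0^1 u'(x) v'(x) dx = ∫_0^1 f(x) v(x) dx + [u'(x) v(x)]_0^1.
Choose V so that boundary terms are either known or forced to vanish.
u has inhomogeneous Neumann u'(0) = 1, u'(1) = 2. [u' v]_0^1 = (2)·v(1) − (1)·v(0) = 2·v(1) − v(0). Take V = H^1(0, 1); boundary term becomes part of RHS.
Weak formulation: find u (satisfying any essential BC) such that ∫_0^1 u'(x) v'(x) dx = ∫_0^1 f v dx + 2·v(1) − v(0) for all v ∈ V (Neumann data are natural BCs: they enter the RHS as boundary terms).
Substituting f(x) = 2*cos(5*π*x) - 1, the right-hand side is ∫_0^1 (2*cos(5*π*x) - 1) v dx + 2·v(1) − v(0).
Compatibility check (pure Neumann): taking v ≡ 1 ∈ V gives 0 = ∫_0^1 f dx + (2) − (1), i.e. ∫_0^1 f dx must equal u'(0) − u'(1) = -1. Indeed ∫_0^1 (2*cos(5*π*x) - 1) dx = -1, so the data are compatible. The solution is then unique only up to an additive constant (fix it e.g. by requiring ∫_0^1 u dx = 0).


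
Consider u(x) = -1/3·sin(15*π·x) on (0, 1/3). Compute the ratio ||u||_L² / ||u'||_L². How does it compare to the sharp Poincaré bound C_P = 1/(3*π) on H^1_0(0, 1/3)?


||u||_L² / ||u'||_L² = 1/(15*π) < C_P = 1/(3*π).

u(x) = -1/3·sin(15*π·x), so u'(x) = -5*π*cos(15*π*x).
Writing u(x) = A·sin(kπx/L) with A = -1/3 and k = 5, use ∫_0^L sin²(kπx/L) dx = L/2 and ∫_0^L cos²(kπx/L) dx = L/2.
u² = 1/9·sin²(15*π·x) and (u')² = 25*π^2·cos²(15*π·x), and each of sin², cos² integrates to L/2 = 1/6 over (0, 1/3).
∫_0^1/3 u² dx = 1/54, so ||u||_L² = sqrt(6)/18.
∫_0^1/3 (u')² dx = 25*π^2/6, so ||u'||_L² = 5*sqrt(6)*π/6.
Ratio ||u||_L² / ||u'||_L² = 1/(15*π).
Sharp Poincaré constant on H^1_0(0, 1/3) is C_P = L/π = 1/(3*π), achieved by sin(3*π·x).
This is the k = 5 harmonic; the ratio L/(kπ) is strictly less than C_P = L/π, consistent with the sharp inequality ||u||_L² ≤ C_P ||u'||_L².


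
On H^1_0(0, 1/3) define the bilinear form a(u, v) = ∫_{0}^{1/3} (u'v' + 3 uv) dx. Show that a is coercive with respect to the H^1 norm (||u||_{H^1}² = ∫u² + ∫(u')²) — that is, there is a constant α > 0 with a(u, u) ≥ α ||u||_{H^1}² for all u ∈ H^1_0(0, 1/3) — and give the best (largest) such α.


α = 1

Coercivity of a(·,·) on H^1_0(0, 1/3) means a(u, u) ≥ α ||u||_{H^1}² for every u ∈ H^1_0.
The interval has length L = 1/3, and Poincaré/coercivity depend only on L. Here a(u, u) = ∫(u')² + (3)·∫u².
Here c = 3 ≥ 1, so a(u,u) = ∫(u')² + c∫u² ≥ ∫(u')² + ∫u² = ||u||_{H^1}², i.e. α = 1 works. No larger α is possible: a(u,u) ≥ α||u||_{H^1}² means (1−α)∫(u')² ≥ (α−c)∫u², and for the modes u_n = sin(nπ(x−x₀)/L) (x₀ the left endpoint) one has ∫u_n²/∫(u_n')² = (L/(nπ))² → 0, so a(u_n,u_n)/||u_n||_{H^1}² → 1. Hence the optimal constant is α = 1.
Therefore α = 1.


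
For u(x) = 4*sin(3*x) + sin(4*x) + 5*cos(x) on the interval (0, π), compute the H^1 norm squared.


||u||_{H^1(0,π)}^2 = 32/3 + 227*π/2

u'(x) = -5*sin(x) + 12*cos(3*x) + 4*cos(4*x).
Expand u² and (u')² and integrate term by term on (0, π), using: for integers n ≥ 1, ∫_0^π sin²(nx) dx = ∫_0^π cos²(nx) dx = π/2; for n ≠ n', ∫_0^π sin(nx)sin(n'x) dx = ∫_0^π cos(nx)cos(n'x) dx = 0; and by product-to-sum, ∫_0^π sin(nx)cos(n'x) dx = ½∫_0^π [sin((n+n')x) + sin((n−n')x)] dx, which is 0 when n+n' is even and 2n/(n²−n'²) when n+n' is odd (it need not vanish on (0, π)).
  u² squared terms: (4)²·∫sin(3x)² dx = 16·π/2 = 8*π;  (5)²·∫cos(x)² dx = 25·π/2 = 25*π/2;  (1)²·∫sin(4x)² dx = 1·π/2 = π/2.
  u² cross terms: 2·(4)·(5)·∫sin(3x)·cos(x) dx = 40·(0) = 0;  2·(4)·(1)·∫sin(3x)·sin(4x) dx = 8·(0) = 0;  2·(5)·(1)·∫cos(x)·sin(4x) dx = 10·(8/15) = 16/3.
  So ∫_0^π u² dx = 8*π + 25*π/2 + π/2 + 0 + 0 + 16/3 = 16/3 + 21*π.
  (u')² squared terms: (-5)²·∫sin(x)² dx = 25·π/2 = 25*π/2;  (4)²·∫cos(4x)² dx = 16·π/2 = 8*π;  (12)²·∫cos(3x)² dx = 144·π/2 = 72*π.
  (u')² cross terms: 2·(-5)·(4)·∫sin(x)·cos(4x) dx = -40·(-2/15) = 16/3;  2·(-5)·(12)·∫sin(x)·cos(3x) dx = -120·(0) = 0;  2·(4)·(12)·∫cos(4x)·cos(3x) dx = 96·(0) = 0.
  So ∫_0^π (u')² dx = 25*π/2 + 8*π + 72*π + 16/3 + 0 + 0 = 16/3 + 185*π/2.
||u||_{H^1}^2 = (16/3 + 21*π) + (16/3 + 185*π/2) = 32/3 + 227*π/2.


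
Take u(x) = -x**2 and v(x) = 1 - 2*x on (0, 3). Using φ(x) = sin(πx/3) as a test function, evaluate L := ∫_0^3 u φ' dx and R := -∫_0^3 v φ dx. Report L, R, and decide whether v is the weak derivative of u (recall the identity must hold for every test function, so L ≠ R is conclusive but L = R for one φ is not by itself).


LHS = 18/π, RHS = 12/π. No, v is not the weak derivative of u.

u(x) = -x**2, classical derivative u'(x) = -2*x.
φ(x) = sin(πx/3), so φ'(x) = π*cos(π*x/3)/3.
Note φ(0) = φ(3) = 0, so the boundary term u·φ vanishes.
LHS = ∫_0^3 u(x) φ'(x) dx = ∫_0^3 (-π*x^2*cos(π*x/3)/3) dx. Term by term:
  ∫_0^3 -π*x^2*cos(π*x/3)/3 dx = 18/π.
So LHS = 18/π.
∫_0^3 v(x) φ(x) dx = ∫_0^3 (-2*x*sin(π*x/3) + sin(π*x/3)) dx. Term by term:
  ∫_0^3 -2*x*sin(π*x/3) dx = -18/π;  ∫_0^3 sin(π*x/3) dx = 6/π.
Sum: -18/π + 6/π = -12/π.
So RHS = -∫_0^3 v(x) φ(x) dx = 12/π.
LHS − RHS = 6/π ≠ 0, so the identity fails.
(For a valid weak derivative the identity must hold for EVERY test function, in particular this one. The failure shows v is NOT the weak derivative of u.)
Correct weak derivative would be u'(x) = -2*x.


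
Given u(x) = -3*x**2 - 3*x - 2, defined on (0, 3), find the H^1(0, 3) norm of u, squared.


||u||_{H^1}^2 = 15699/10

The H^1 norm (squared) on an interval (0, L) is
  ||u||_{H^1}^2 = ∫_0^L u(x)^2 dx + ∫_0^L u'(x)^2 dx.
Compute u'(x) = -6*x - 3.
Then u(x)^2 = 9*x**4 + 18*x**3 + 21*x**2 + 12*x + 4 and u'(x)^2 = 36*x**2 + 36*x + 9.
Integrate each monomial from 0 to 3 using ∫_0^3 c·x^n dx = c·3^(n+1)/(n+1):
  ∫_0^3 u(x)^2 dx = ∫_0^3 (9*x^4 + 18*x^3 + 21*x^2 + 12*x + 4) dx. Term by term:
    ∫_0^3 9*x^4 dx = 2187/5;  ∫_0^3 18*x^3 dx = 729/2;  ∫_0^3 21*x^2 dx = 189;
    ∫_0^3 12*x dx = 54;  ∫_0^3 4 dx = 12.
  Sum: 2187/5 + 729/2 + 189 + 54 + 12 = 10569/10.
  ∫_0^3 u'(x)^2 dx = ∫_0^3 (36*x^2 + 36*x + 9) dx. Term by term:
    ∫_0^3 36*x^2 dx = 324;  ∫_0^3 36*x dx = 162;  ∫_0^3 9 dx = 27.
  Sum: 324 + 162 + 27 = 513.
Adding: ||u||_{H^1}^2 = 10569/10 + 513 = 15699/10.


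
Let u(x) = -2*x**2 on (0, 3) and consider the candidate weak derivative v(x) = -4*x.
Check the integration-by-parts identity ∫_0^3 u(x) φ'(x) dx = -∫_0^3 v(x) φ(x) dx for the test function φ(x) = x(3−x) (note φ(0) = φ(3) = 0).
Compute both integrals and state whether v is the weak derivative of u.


LHS = 27, RHS = 27. Yes, v = u' weakly.

u(x) = -2*x**2, classical derivative u'(x) = -4*x.
φ(x) = x(3−x), so φ'(x) = 3 - 2*x.
Note φ(0) = φ(3) = 0, so the boundary term u·φ vanishes.
LHS = ∫_0^3 u(x) φ'(x) dx = ∫_0^3 (4*x^3 - 6*x^2) dx. Term by term:
  ∫_0^3 4*x^3 dx = 81;  ∫_0^3 -6*x^2 dx = -54.
Sum: 81 − 54 = 27.
So LHS = 27.
∫_0^3 v(x) φ(x) dx = ∫_0^3 (4*x^3 - 12*x^2) dx. Term by term:
  ∫_0^3 4*x^3 dx = 81;  ∫_0^3 -12*x^2 dx = -108.
Sum: 81 − 108 = -27.
So RHS = -∫_0^3 v(x) φ(x) dx = 27.
LHS = RHS, so the identity holds for this test φ.
Moreover u is smooth here and v(x) = u'(x) = -4*x pointwise, so the identity holds for every test function. Hence v is the weak derivative of u.


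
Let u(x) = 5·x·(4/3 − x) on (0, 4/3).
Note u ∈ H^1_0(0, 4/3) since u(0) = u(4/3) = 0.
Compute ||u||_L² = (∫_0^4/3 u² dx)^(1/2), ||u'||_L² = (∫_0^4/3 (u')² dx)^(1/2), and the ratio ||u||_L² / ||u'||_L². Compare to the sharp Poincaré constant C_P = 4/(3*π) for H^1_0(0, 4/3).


||u||_L² / ||u'||_L² = 2*sqrt(10)/15 < C_P = 4/(3*π).

u(x) = 5·x·(4/3 − x), so u'(x) = 20/3 - 10*x.
u(x) = 5·x·(4/3 − x) vanishes at x = 0 and x = 4/3, so u ∈ H^1_0(0, 4/3). Differentiate via the product rule and integrate the resulting polynomials term by term.
  ∫_0^4/3 u² dx = ∫_0^4/3 (25*x^4 - 200*x^3/3 + 400*x^2/9) dx. Term by term:
    ∫_0^4/3 25*x^4 dx = 5120/243;  ∫_0^4/3 -200*x^3/3 dx = -12800/243;  ∫_0^4/3 400*x^2/9 dx = 25600/729.
  Sum: 5120/243 − 12800/243 + 25600/729 = 2560/729.
  ∫_0^4/3 (u')² dx = ∫_0^4/3 (100*x^2 - 400*x/3 + 400/9) dx. Term by term:
    ∫_0^4/3 100*x^2 dx = 6400/81;  ∫_0^4/3 -400*x/3 dx = -3200/27;  ∫_0^4/3 400/9 dx = 1600/27.
  Sum: 6400/81 − 3200/27 + 1600/27 = 1600/81.
∫_0^4/3 u² dx = 2560/729, so ||u||_L² = 16*sqrt(10)/27.
∫_0^4/3 (u')² dx = 1600/81, so ||u'||_L² = 40/9.
Ratio ||u||_L² / ||u'||_L² = 2*sqrt(10)/15.
Sharp Poincaré constant on H^1_0(0, 4/3) is C_P = L/π = 4/(3*π), achieved by sin(3*π/4·x).
A polynomial bump cannot attain the sharp Poincaré constant (only the first sine eigenfunction does), so the ratio is strictly less than C_P, consistent with ||u||_L² ≤ C_P ||u'||_L².
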